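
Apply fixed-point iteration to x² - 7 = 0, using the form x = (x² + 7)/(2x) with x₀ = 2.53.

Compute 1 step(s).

Equation: x² - 7 = 0
Fixed-point form: x = (x² + 7)/(2x)
x₀ = 2.53

x_1 = g(2.530000) = 2.648399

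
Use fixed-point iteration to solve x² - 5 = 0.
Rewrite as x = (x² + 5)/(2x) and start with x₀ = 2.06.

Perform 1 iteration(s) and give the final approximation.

Equation: x² - 5 = 0
Fixed-point form: x = (x² + 5)/(2x)
x₀ = 2.06

x_1 = g(2.060000) = 2.243592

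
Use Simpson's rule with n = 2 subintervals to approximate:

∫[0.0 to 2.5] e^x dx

f(x) = e^x
a = 0.0, b = 2.5, n = 2
h = (b - a)/n = 1.250000

Simpson's rule: (h/3)[f(x₀) + 4f(x₁) + 2f(x₂) + ... + f(xₙ)]

x_0 = 0.0000, f(x_0) = 1.000000, coefficient = 1
x_1 = 1.2500, f(x_1) = 3.490343, coefficient = 4
x_2 = 2.5000, f(x_2) = 12.182494, coefficient = 1

I ≈ (1.250000/3) × 27.143866 = 11.309944
Exact value: 11.182494
Error: 0.127450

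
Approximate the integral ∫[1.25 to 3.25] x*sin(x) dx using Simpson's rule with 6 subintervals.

f(x) = x*sin(x)
a = 1.25, b = 3.25, n = 6
h = (b - a)/n = 0.333333

Simpson's rule: (h/3)[f(x₀) + 4f(x₁) + 2f(x₂) + ... + f(xₙ)]

x_0 = 1.2500, f(x_0) = 1.186231, coefficient = 1
x_1 = 1.5833, f(x_1) = 1.583209, coefficient = 4
x_2 = 1.9167, f(x_2) = 1.803163, coefficient = 2
x_3 = 2.2500, f(x_3) = 1.750665, coefficient = 4
x_4 = 2.5833, f(x_4) = 1.368419, coefficient = 2
x_5 = 2.9167, f(x_5) = 0.650516, coefficient = 4
x_6 = 3.2500, f(x_6) = -0.351634, coefficient = 1

I ≈ (0.333333/3) × 23.115321 = 2.568369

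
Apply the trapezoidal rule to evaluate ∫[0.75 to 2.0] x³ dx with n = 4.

f(x) = x³
a = 0.75, b = 2.0, n = 4
h = (b - a)/n = 0.312500

Trapezoidal rule: (h/2)[f(x₀) + 2f(x₁) + 2f(x₂) + ... + f(xₙ)]

x_0 = 0.7500, f(x_0) = 0.421875, coefficient = 1
x_1 = 1.0625, f(x_1) = 1.199463, coefficient = 2
x_2 = 1.3750, f(x_2) = 2.599609, coefficient = 2
x_3 = 1.6875, f(x_3) = 4.805420, coefficient = 2
x_4 = 2.0000, f(x_4) = 8.000000, coefficient = 1

I ≈ (0.312500/2) × 25.630859 = 4.004822
Exact value: 3.920898
Error: 0.083923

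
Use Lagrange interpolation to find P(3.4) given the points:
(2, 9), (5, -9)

Lagrange interpolation formula:
P(x) = Σ yᵢ × Lᵢ(x)
where Lᵢ(x) = Π_{j≠i} (x - xⱼ)/(xᵢ - xⱼ)

L_0(3.4) = (3.4 - 5)/(2 - 5) = 0.533333
L_1(3.4) = (3.4 - 2)/(5 - 2) = 0.466667

P(3.4) = 9×L_0(3.4) + (-9)×L_1(3.4)
P(3.4) = 0.600000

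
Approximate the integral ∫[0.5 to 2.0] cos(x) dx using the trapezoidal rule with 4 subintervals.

f(x) = cos(x)
a = 0.5, b = 2.0, n = 4
h = (b - a)/n = 0.375000

Trapezoidal rule: (h/2)[f(x₀) + 2f(x₁) + 2f(x₂) + ... + f(xₙ)]

x_0 = 0.5000, f(x_0) = 0.877583, coefficient = 1
x_1 = 0.8750, f(x_1) = 0.640997, coefficient = 2
x_2 = 1.2500, f(x_2) = 0.315322, coefficient = 2
x_3 = 1.6250, f(x_3) = -0.054177, coefficient = 2
x_4 = 2.0000, f(x_4) = -0.416147, coefficient = 1

I ≈ (0.375000/2) × 2.265720 = 0.424822
Exact value: 0.429872
Error: 0.005049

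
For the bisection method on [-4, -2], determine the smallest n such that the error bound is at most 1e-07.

We need (b-a)/2^n ≤ 1e-07
(-2 - (-4))/2^n ≤ 1e-07
2/2^n ≤ 1e-07
2^n ≥ 20000000
n ≥ log₂(20000000) = 24.25
n ≥ 25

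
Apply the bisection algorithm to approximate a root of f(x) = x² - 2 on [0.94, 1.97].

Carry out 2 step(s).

f(x) = x² - 2
Initial interval: [0.94, 1.97]

Iteration 1:
  c_1 = (0.940000 + 1.970000)/2 = 1.455000
  f(c_1) = f(1.455000) = 0.117025
  f(a) × f(c) < 0, new interval: [0.940000, 1.455000]
Iteration 2:
  c_2 = (0.940000 + 1.455000)/2 = 1.197500
  f(c_2) = f(1.197500) = -0.565994
  f(a) × f(c) ≥ 0, new interval: [1.197500, 1.455000]

After 2 iteration(s), the approximation is c_2 = 1.197500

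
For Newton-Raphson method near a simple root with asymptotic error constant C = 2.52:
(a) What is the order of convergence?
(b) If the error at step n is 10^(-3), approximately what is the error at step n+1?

(a) Newton-Raphson has quadratic (order 2) convergence near simple roots.
    This means |e_{n+1}| ≈ C|e_n|².

(b) With |e_n| = 10^(-3) and C = 2.52:
    |e_{n+1}| ≈ 2.52 × (10^(-3))² = 2.52 × 10^(-6)

(a) 2 (quadratic); (b) |e_{n+1}| ≈ 2.520e-06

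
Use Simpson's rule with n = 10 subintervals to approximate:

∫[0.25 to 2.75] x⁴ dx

f(x) = x⁴
a = 0.25, b = 2.75, n = 10
h = (b - a)/n = 0.250000

Simpson's rule: (h/3)[f(x₀) + 4f(x₁) + 2f(x₂) + ... + f(xₙ)]

x_0 = 0.2500, f(x_0) = 0.003906, coefficient = 1
x_1 = 0.5000, f(x_1) = 0.062500, coefficient = 4
x_2 = 0.7500, f(x_2) = 0.316406, coefficient = 2
x_3 = 1.0000, f(x_3) = 1.000000, coefficient = 4
x_4 = 1.2500, f(x_4) = 2.441406, coefficient = 2
x_5 = 1.5000, f(x_5) = 5.062500, coefficient = 4
x_6 = 1.7500, f(x_6) = 9.378906, coefficient = 2
x_7 = 2.0000, f(x_7) = 16.000000, coefficient = 4
x_8 = 2.2500, f(x_8) = 25.628906, coefficient = 2
x_9 = 2.5000, f(x_9) = 39.062500, coefficient = 4
x_10 = 2.7500, f(x_10) = 57.191406, coefficient = 1

I ≈ (0.250000/3) × 377.476562 = 31.456380
Exact value: 31.455078
Error: 0.001302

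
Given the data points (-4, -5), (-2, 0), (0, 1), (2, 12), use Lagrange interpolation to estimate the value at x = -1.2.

Lagrange interpolation formula:
P(x) = Σ yᵢ × Lᵢ(x)
where Lᵢ(x) = Π_{j≠i} (x - xⱼ)/(xᵢ - xⱼ)

L_0(-1.2) = (-1.2 - (-2))/(-4 - (-2)) × (-1.2 - 0)/(-4 - 0) × (-1.2 - 2)/(-4 - 2) = -0.064000
L_1(-1.2) = (-1.2 - (-4))/(-2 - (-4)) × (-1.2 - 0)/(-2 - 0) × (-1.2 - 2)/(-2 - 2) = 0.672000
L_2(-1.2) = (-1.2 - (-4))/(0 - (-4)) × (-1.2 - (-2))/(0 - (-2)) × (-1.2 - 2)/(0 - 2) = 0.448000
L_3(-1.2) = (-1.2 - (-4))/(2 - (-4)) × (-1.2 - (-2))/(2 - (-2)) × (-1.2 - 0)/(2 - 0) = -0.056000

P(-1.2) = (-5)×L_0(-1.2) + 0×L_1(-1.2) + 1×L_2(-1.2) + 12×L_3(-1.2)
P(-1.2) = 0.096000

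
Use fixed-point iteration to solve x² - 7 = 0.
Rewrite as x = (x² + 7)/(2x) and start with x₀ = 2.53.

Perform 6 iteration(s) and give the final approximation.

Equation: x² - 7 = 0
Fixed-point form: x = (x² + 7)/(2x)
x₀ = 2.53

x_1 = g(2.530000) = 2.648399
x_2 = g(2.648399) = 2.645753
x_3 = g(2.645753) = 2.645751
x_4 = g(2.645751) = 2.645751
x_5 = g(2.645751) = 2.645751
x_6 = g(2.645751) = 2.645751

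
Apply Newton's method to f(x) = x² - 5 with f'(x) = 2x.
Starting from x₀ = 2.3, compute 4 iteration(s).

f(x) = x² - 5
f'(x) = 2x
x₀ = 2.3

Newton-Raphson formula: x_{n+1} = x_n - f(x_n)/f'(x_n)

Iteration 1:
  f(2.300000) = 0.290000
  f'(2.300000) = 4.600000
  x_1 = 2.300000 - 0.290000/4.600000 = 2.236957
Iteration 2:
  f(2.236957) = 0.003974
  f'(2.236957) = 4.473913
  x_2 = 2.236957 - 0.003974/4.473913 = 2.236068
Iteration 3:
  f(2.236068) = 0.000001
  f'(2.236068) = 4.472136
  x_3 = 2.236068 - 0.000001/4.472136 = 2.236068
Iteration 4:
  f(2.236068) = 0.000000
  f'(2.236068) = 4.472136
  x_4 = 2.236068 - 0.000000/4.472136 = 2.236068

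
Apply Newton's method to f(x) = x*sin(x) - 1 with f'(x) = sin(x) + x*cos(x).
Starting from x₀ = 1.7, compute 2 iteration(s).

f(x) = x*sin(x) - 1
f'(x) = sin(x) + x*cos(x)
x₀ = 1.7

Newton-Raphson formula: x_{n+1} = x_n - f(x_n)/f'(x_n)

Iteration 1:
  f(1.700000) = 0.685830
  f'(1.700000) = 0.772629
  x_1 = 1.700000 - 0.685830/0.772629 = 0.812342
Iteration 2:
  f(0.812342) = -0.410320
  f'(0.812342) = 1.284629
  x_2 = 0.812342 - (-0.410320)/1.284629 = 1.131750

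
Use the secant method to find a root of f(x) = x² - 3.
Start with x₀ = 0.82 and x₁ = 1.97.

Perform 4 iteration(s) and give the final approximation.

f(x) = x² - 3
x₀ = 0.82, x₁ = 1.97

Secant formula: x_{n+1} = x_n - f(x_n)(x_n - x_{n-1})/(f(x_n) - f(x_{n-1}))

Iteration 1:
  f(0.820000) = -2.327600
  f(1.970000) = 0.880900
  x_2 = 1.970000 - 0.880900×(1.970000 - 0.820000)/(0.880900 - (-2.327600))
       = 1.654265
Iteration 2:
  f(1.970000) = 0.880900
  f(1.654265) = -0.263407
  x_3 = 1.654265 - (-0.263407)×(1.654265 - 1.970000)/(-0.263407 - 0.880900)
       = 1.726944
Iteration 3:
  f(1.654265) = -0.263407
  f(1.726944) = -0.017665
  x_4 = 1.726944 - (-0.017665)×(1.726944 - 1.654265)/(-0.017665 - (-0.263407))
       = 1.732168
Iteration 4:
  f(1.726944) = -0.017665
  f(1.732168) = 0.000407
  x_5 = 1.732168 - 0.000407×(1.732168 - 1.726944)/(0.000407 - (-0.017665))
       = 1.732051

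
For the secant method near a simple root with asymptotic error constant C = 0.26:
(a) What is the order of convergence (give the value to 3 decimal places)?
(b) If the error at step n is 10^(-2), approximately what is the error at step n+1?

(a) Secant method has superlinear convergence with order φ = (1+√5)/2 ≈ 1.618.
    This means |e_{n+1}| ≈ C|e_n|^1.618.

(b) With |e_n| = 10^(-2) and C = 0.26:
    |e_{n+1}| ≈ 0.26 × (10^(-2))^1.618 = 0.26 × 10^(-3.24)

(a) ≈ 1.618 (golden ratio); (b) |e_{n+1}| ≈ 1.510e-04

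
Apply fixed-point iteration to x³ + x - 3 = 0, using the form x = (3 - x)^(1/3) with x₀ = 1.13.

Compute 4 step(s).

Equation: x³ + x - 3 = 0
Fixed-point form: x = (3 - x)^(1/3)
x₀ = 1.13

x_1 = g(1.130000) = 1.232009
x_2 = g(1.232009) = 1.209187
x_3 = g(1.209187) = 1.214367
x_4 = g(1.214367) = 1.213195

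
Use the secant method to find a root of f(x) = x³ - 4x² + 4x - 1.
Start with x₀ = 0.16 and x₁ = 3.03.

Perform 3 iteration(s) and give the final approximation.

f(x) = x³ - 4x² + 4x - 1
x₀ = 0.16, x₁ = 3.03

Secant formula: x_{n+1} = x_n - f(x_n)(x_n - x_{n-1})/(f(x_n) - f(x_{n-1}))

Iteration 1:
  f(0.160000) = -0.458304
  f(3.030000) = 2.214527
  x_2 = 3.030000 - 2.214527×(3.030000 - 0.160000)/(2.214527 - (-0.458304))
       = 0.652112
Iteration 2:
  f(3.030000) = 2.214527
  f(0.652112) = 0.184758
  x_3 = 0.652112 - 0.184758×(0.652112 - 3.030000)/(0.184758 - 2.214527)
       = 0.435666
Iteration 3:
  f(0.652112) = 0.184758
  f(0.435666) = 0.066136
  x_4 = 0.435666 - 0.066136×(0.435666 - 0.652112)/(0.066136 - 0.184758)
       = 0.314989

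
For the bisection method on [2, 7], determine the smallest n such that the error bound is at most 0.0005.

We need (b-a)/2^n ≤ 0.0005
(7 - 2)/2^n ≤ 0.0005
5/2^n ≤ 0.0005
2^n ≥ 10000
n ≥ log₂(10000) = 13.29
n ≥ 14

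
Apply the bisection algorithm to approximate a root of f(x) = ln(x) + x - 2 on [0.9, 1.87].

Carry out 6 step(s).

f(x) = ln(x) + x - 2
Initial interval: [0.9, 1.87]

Iteration 1:
  c_1 = (0.900000 + 1.870000)/2 = 1.385000
  f(c_1) = f(1.385000) = -0.289300
  f(a) × f(c) ≥ 0, new interval: [1.385000, 1.870000]
Iteration 2:
  c_2 = (1.385000 + 1.870000)/2 = 1.627500
  f(c_2) = f(1.627500) = 0.114545
  f(a) × f(c) < 0, new interval: [1.385000, 1.627500]
Iteration 3:
  c_3 = (1.385000 + 1.627500)/2 = 1.506250
  f(c_3) = f(1.506250) = -0.084127
  f(a) × f(c) ≥ 0, new interval: [1.506250, 1.627500]
Iteration 4:
  c_4 = (1.506250 + 1.627500)/2 = 1.566875
  f(c_4) = f(1.566875) = 0.015958
  f(a) × f(c) < 0, new interval: [1.506250, 1.566875]
Iteration 5:
  c_5 = (1.506250 + 1.566875)/2 = 1.536563
  f(c_5) = f(1.536563) = -0.033890
  f(a) × f(c) ≥ 0, new interval: [1.536563, 1.566875]
Iteration 6:
  c_6 = (1.536563 + 1.566875)/2 = 1.551719
  f(c_6) = f(1.551719) = -0.008918
  f(a) × f(c) ≥ 0, new interval: [1.551719, 1.566875]

After 6 iteration(s), the approximation is c_6 = 1.551719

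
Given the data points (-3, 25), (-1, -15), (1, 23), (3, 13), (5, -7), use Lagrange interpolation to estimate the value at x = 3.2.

Lagrange interpolation formula:
P(x) = Σ yᵢ × Lᵢ(x)
where Lᵢ(x) = Π_{j≠i} (x - xⱼ)/(xᵢ - xⱼ)

L_0(3.2) = (3.2 - (-1))/(-3 - (-1)) × (3.2 - 1)/(-3 - 1) × (3.2 - 3)/(-3 - 3) × (3.2 - 5)/(-3 - 5) = -0.008663
L_1(3.2) = (3.2 - (-3))/(-1 - (-3)) × (3.2 - 1)/(-1 - 1) × (3.2 - 3)/(-1 - 3) × (3.2 - 5)/(-1 - 5) = 0.051150
L_2(3.2) = (3.2 - (-3))/(1 - (-3)) × (3.2 - (-1))/(1 - (-1)) × (3.2 - 3)/(1 - 3) × (3.2 - 5)/(1 - 5) = -0.146475
L_3(3.2) = (3.2 - (-3))/(3 - (-3)) × (3.2 - (-1))/(3 - (-1)) × (3.2 - 1)/(3 - 1) × (3.2 - 5)/(3 - 5) = 1.074150
L_4(3.2) = (3.2 - (-3))/(5 - (-3)) × (3.2 - (-1))/(5 - (-1)) × (3.2 - 1)/(5 - 1) × (3.2 - 3)/(5 - 3) = 0.029838

P(3.2) = 25×L_0(3.2) + (-15)×L_1(3.2) + 23×L_2(3.2) + 13×L_3(3.2) + (-7)×L_4(3.2)
P(3.2) = 9.402350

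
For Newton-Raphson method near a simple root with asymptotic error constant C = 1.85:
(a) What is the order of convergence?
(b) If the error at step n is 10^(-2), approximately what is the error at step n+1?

(a) Newton-Raphson has quadratic (order 2) convergence near simple roots.
    This means |e_{n+1}| ≈ C|e_n|².

(b) With |e_n| = 10^(-2) and C = 1.85:
    |e_{n+1}| ≈ 1.85 × (10^(-2))² = 1.85 × 10^(-4)

(a) 2 (quadratic); (b) |e_{n+1}| ≈ 1.850e-04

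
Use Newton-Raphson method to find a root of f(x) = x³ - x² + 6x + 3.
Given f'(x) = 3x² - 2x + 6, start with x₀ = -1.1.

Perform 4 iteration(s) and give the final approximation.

f(x) = x³ - x² + 6x + 3
f'(x) = 3x² - 2x + 6
x₀ = -1.1

Newton-Raphson formula: x_{n+1} = x_n - f(x_n)/f'(x_n)

Iteration 1:
  f(-1.100000) = -6.141000
  f'(-1.100000) = 11.830000
  x_1 = -1.100000 - (-6.141000)/11.830000 = -0.580896
Iteration 2:
  f(-0.580896) = -1.018834
  f'(-0.580896) = 8.174113
  x_2 = -0.580896 - (-1.018834)/8.174113 = -0.456254
Iteration 3:
  f(-0.456254) = -0.040673
  f'(-0.456254) = 7.537013
  x_3 = -0.456254 - (-0.040673)/7.537013 = -0.450858
Iteration 4:
  f(-0.450858) = -0.000069
  f'(-0.450858) = 7.511535
  x_4 = -0.450858 - (-0.000069)/7.511535 = -0.450849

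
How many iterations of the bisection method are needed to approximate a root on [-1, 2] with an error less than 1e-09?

We need (b-a)/2^n ≤ 1e-09
(2 - (-1))/2^n ≤ 1e-09
3/2^n ≤ 1e-09
2^n ≥ 3000000000
n ≥ log₂(3000000000) = 31.48
n ≥ 32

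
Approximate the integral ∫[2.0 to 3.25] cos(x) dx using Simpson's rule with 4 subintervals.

f(x) = cos(x)
a = 2.0, b = 3.25, n = 4
h = (b - a)/n = 0.312500

Simpson's rule: (h/3)[f(x₀) + 4f(x₁) + 2f(x₂) + ... + f(xₙ)]

x_0 = 2.0000, f(x_0) = -0.416147, coefficient = 1
x_1 = 2.3125, f(x_1) = -0.675545, coefficient = 4
x_2 = 2.6250, f(x_2) = -0.869507, coefficient = 2
x_3 = 2.9375, f(x_3) = -0.979245, coefficient = 4
x_4 = 3.2500, f(x_4) = -0.994130, coefficient = 1

I ≈ (0.312500/3) × -9.768452 = -1.017547
Exact value: -1.017493
Error: 0.000055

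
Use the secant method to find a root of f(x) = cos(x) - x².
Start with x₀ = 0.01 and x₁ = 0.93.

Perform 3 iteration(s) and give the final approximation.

f(x) = cos(x) - x²
x₀ = 0.01, x₁ = 0.93

Secant formula: x_{n+1} = x_n - f(x_n)(x_n - x_{n-1})/(f(x_n) - f(x_{n-1}))

Iteration 1:
  f(0.010000) = 0.999850
  f(0.930000) = -0.267066
  x_2 = 0.930000 - (-0.267066)×(0.930000 - 0.010000)/(-0.267066 - 0.999850)
       = 0.736064
Iteration 2:
  f(0.930000) = -0.267066
  f(0.736064) = 0.199327
  x_3 = 0.736064 - 0.199327×(0.736064 - 0.930000)/(0.199327 - (-0.267066))
       = 0.818948
Iteration 3:
  f(0.736064) = 0.199327
  f(0.818948) = 0.012314
  x_4 = 0.818948 - 0.012314×(0.818948 - 0.736064)/(0.012314 - 0.199327)
       = 0.824406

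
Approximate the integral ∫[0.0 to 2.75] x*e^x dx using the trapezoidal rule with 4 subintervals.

f(x) = x*e^x
a = 0.0, b = 2.75, n = 4
h = (b - a)/n = 0.687500

Trapezoidal rule: (h/2)[f(x₀) + 2f(x₁) + 2f(x₂) + ... + f(xₙ)]

x_0 = 0.0000, f(x_0) = 0.000000, coefficient = 1
x_1 = 0.6875, f(x_1) = 1.367257, coefficient = 2
x_2 = 1.3750, f(x_2) = 5.438230, coefficient = 2
x_3 = 2.0625, f(x_3) = 16.222819, coefficient = 2
x_4 = 2.7500, f(x_4) = 43.017238, coefficient = 1

I ≈ (0.687500/2) × 89.073851 = 30.619136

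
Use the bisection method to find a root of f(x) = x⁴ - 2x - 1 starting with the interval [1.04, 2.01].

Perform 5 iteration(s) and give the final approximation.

f(x) = x⁴ - 2x - 1
Initial interval: [1.04, 2.01]

Iteration 1:
  c_1 = (1.040000 + 2.010000)/2 = 1.525000
  f(c_1) = f(1.525000) = 1.358532
  f(a) × f(c) < 0, new interval: [1.040000, 1.525000]
Iteration 2:
  c_2 = (1.040000 + 1.525000)/2 = 1.282500
  f(c_2) = f(1.282500) = -0.859612
  f(a) × f(c) ≥ 0, new interval: [1.282500, 1.525000]
Iteration 3:
  c_3 = (1.282500 + 1.525000)/2 = 1.403750
  f(c_3) = f(1.403750) = 0.075426
  f(a) × f(c) < 0, new interval: [1.282500, 1.403750]
Iteration 4:
  c_4 = (1.282500 + 1.403750)/2 = 1.343125
  f(c_4) = f(1.343125) = -0.431889
  f(a) × f(c) ≥ 0, new interval: [1.343125, 1.403750]
Iteration 5:
  c_5 = (1.343125 + 1.403750)/2 = 1.373438
  f(c_5) = f(1.373438) = -0.188632
  f(a) × f(c) ≥ 0, new interval: [1.373438, 1.403750]

After 5 iteration(s), the approximation is c_5 = 1.373438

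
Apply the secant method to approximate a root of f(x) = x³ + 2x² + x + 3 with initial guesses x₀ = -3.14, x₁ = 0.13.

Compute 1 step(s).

f(x) = x³ + 2x² + x + 3
x₀ = -3.14, x₁ = 0.13

Secant formula: x_{n+1} = x_n - f(x_n)(x_n - x_{n-1})/(f(x_n) - f(x_{n-1}))

Iteration 1:
  f(-3.140000) = -11.379944
  f(0.130000) = 3.165997
  x_2 = 0.130000 - 3.165997×(0.130000 - (-3.140000))/(3.165997 - (-11.379944))
       = -0.581732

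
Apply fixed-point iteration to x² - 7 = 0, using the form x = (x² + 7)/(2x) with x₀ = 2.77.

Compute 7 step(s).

Equation: x² - 7 = 0
Fixed-point form: x = (x² + 7)/(2x)
x₀ = 2.77

x_1 = g(2.770000) = 2.648538
x_2 = g(2.648538) = 2.645753
x_3 = g(2.645753) = 2.645751
x_4 = g(2.645751) = 2.645751
x_5 = g(2.645751) = 2.645751
x_6 = g(2.645751) = 2.645751
x_7 = g(2.645751) = 2.645751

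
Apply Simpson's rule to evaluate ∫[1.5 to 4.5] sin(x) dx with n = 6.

f(x) = sin(x)
a = 1.5, b = 4.5, n = 6
h = (b - a)/n = 0.500000

Simpson's rule: (h/3)[f(x₀) + 4f(x₁) + 2f(x₂) + ... + f(xₙ)]

x_0 = 1.5000, f(x_0) = 0.997495, coefficient = 1
x_1 = 2.0000, f(x_1) = 0.909297, coefficient = 4
x_2 = 2.5000, f(x_2) = 0.598472, coefficient = 2
x_3 = 3.0000, f(x_3) = 0.141120, coefficient = 4
x_4 = 3.5000, f(x_4) = -0.350783, coefficient = 2
x_5 = 4.0000, f(x_5) = -0.756802, coefficient = 4
x_6 = 4.5000, f(x_6) = -0.977530, coefficient = 1

I ≈ (0.500000/3) × 1.689802 = 0.281634
Exact value: 0.281533
Error: 0.000101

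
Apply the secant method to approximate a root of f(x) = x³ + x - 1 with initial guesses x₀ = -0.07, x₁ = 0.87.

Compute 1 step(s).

f(x) = x³ + x - 1
x₀ = -0.07, x₁ = 0.87

Secant formula: x_{n+1} = x_n - f(x_n)(x_n - x_{n-1})/(f(x_n) - f(x_{n-1}))

Iteration 1:
  f(-0.070000) = -1.070343
  f(0.870000) = 0.528503
  x_2 = 0.870000 - 0.528503×(0.870000 - (-0.070000))/(0.528503 - (-1.070343))
       = 0.559280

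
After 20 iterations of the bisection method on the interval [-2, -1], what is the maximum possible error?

Bisection error bound: |error| ≤ (b-a)/2^n
|error| ≤ (-1 - (-2))/2^20 = 1/2^20
|error| ≤ 0.0000009537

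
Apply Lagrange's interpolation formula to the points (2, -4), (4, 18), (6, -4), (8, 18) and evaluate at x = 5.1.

Lagrange interpolation formula:
P(x) = Σ yᵢ × Lᵢ(x)
where Lᵢ(x) = Π_{j≠i} (x - xⱼ)/(xᵢ - xⱼ)

L_0(5.1) = (5.1 - 4)/(2 - 4) × (5.1 - 6)/(2 - 6) × (5.1 - 8)/(2 - 8) = -0.059813
L_1(5.1) = (5.1 - 2)/(4 - 2) × (5.1 - 6)/(4 - 6) × (5.1 - 8)/(4 - 8) = 0.505688
L_2(5.1) = (5.1 - 2)/(6 - 2) × (5.1 - 4)/(6 - 4) × (5.1 - 8)/(6 - 8) = 0.618062
L_3(5.1) = (5.1 - 2)/(8 - 2) × (5.1 - 4)/(8 - 4) × (5.1 - 6)/(8 - 6) = -0.063938

P(5.1) = (-4)×L_0(5.1) + 18×L_1(5.1) + (-4)×L_2(5.1) + 18×L_3(5.1)
P(5.1) = 5.718500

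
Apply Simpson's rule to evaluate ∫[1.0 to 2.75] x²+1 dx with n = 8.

f(x) = x²+1
a = 1.0, b = 2.75, n = 8
h = (b - a)/n = 0.218750

Simpson's rule: (h/3)[f(x₀) + 4f(x₁) + 2f(x₂) + ... + f(xₙ)]

x_0 = 1.0000, f(x_0) = 2.000000, coefficient = 1
x_1 = 1.2188, f(x_1) = 2.485352, coefficient = 4
x_2 = 1.4375, f(x_2) = 3.066406, coefficient = 2
x_3 = 1.6562, f(x_3) = 3.743164, coefficient = 4
x_4 = 1.8750, f(x_4) = 4.515625, coefficient = 2
x_5 = 2.0938, f(x_5) = 5.383789, coefficient = 4
x_6 = 2.3125, f(x_6) = 6.347656, coefficient = 2
x_7 = 2.5312, f(x_7) = 7.407227, coefficient = 4
x_8 = 2.7500, f(x_8) = 8.562500, coefficient = 1

I ≈ (0.218750/3) × 114.500000 = 8.348958
Exact value: 8.348958
Error: 0.000000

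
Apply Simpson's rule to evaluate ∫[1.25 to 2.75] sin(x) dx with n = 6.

f(x) = sin(x)
a = 1.25, b = 2.75, n = 6
h = (b - a)/n = 0.250000

Simpson's rule: (h/3)[f(x₀) + 4f(x₁) + 2f(x₂) + ... + f(xₙ)]

x_0 = 1.2500, f(x_0) = 0.948985, coefficient = 1
x_1 = 1.5000, f(x_1) = 0.997495, coefficient = 4
x_2 = 1.7500, f(x_2) = 0.983986, coefficient = 2
x_3 = 2.0000, f(x_3) = 0.909297, coefficient = 4
x_4 = 2.2500, f(x_4) = 0.778073, coefficient = 2
x_5 = 2.5000, f(x_5) = 0.598472, coefficient = 4
x_6 = 2.7500, f(x_6) = 0.381661, coefficient = 1

I ≈ (0.250000/3) × 14.875822 = 1.239652
Exact value: 1.239625
Error: 0.000027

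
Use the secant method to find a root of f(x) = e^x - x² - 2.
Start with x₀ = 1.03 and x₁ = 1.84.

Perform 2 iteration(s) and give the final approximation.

f(x) = e^x - x² - 2
x₀ = 1.03, x₁ = 1.84

Secant formula: x_{n+1} = x_n - f(x_n)(x_n - x_{n-1})/(f(x_n) - f(x_{n-1}))

Iteration 1:
  f(1.030000) = -0.259834
  f(1.840000) = 0.910938
  x_2 = 1.840000 - 0.910938×(1.840000 - 1.030000)/(0.910938 - (-0.259834))
       = 1.209767
Iteration 2:
  f(1.840000) = 0.910938
  f(1.209767) = -0.110833
  x_3 = 1.209767 - (-0.110833)×(1.209767 - 1.840000)/(-0.110833 - 0.910938)
       = 1.278129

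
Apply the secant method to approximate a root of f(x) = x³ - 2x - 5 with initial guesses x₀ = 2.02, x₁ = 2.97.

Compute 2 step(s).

f(x) = x³ - 2x - 5
x₀ = 2.02, x₁ = 2.97

Secant formula: x_{n+1} = x_n - f(x_n)(x_n - x_{n-1})/(f(x_n) - f(x_{n-1}))

Iteration 1:
  f(2.020000) = -0.797592
  f(2.970000) = 15.258073
  x_2 = 2.970000 - 15.258073×(2.970000 - 2.020000)/(15.258073 - (-0.797592))
       = 2.067193
Iteration 2:
  f(2.970000) = 15.258073
  f(2.067193) = -0.300679
  x_3 = 2.067193 - (-0.300679)×(2.067193 - 2.970000)/(-0.300679 - 15.258073)
       = 2.084640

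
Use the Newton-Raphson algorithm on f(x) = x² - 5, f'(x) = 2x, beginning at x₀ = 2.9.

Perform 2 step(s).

f(x) = x² - 5
f'(x) = 2x
x₀ = 2.9

Newton-Raphson formula: x_{n+1} = x_n - f(x_n)/f'(x_n)

Iteration 1:
  f(2.900000) = 3.410000
  f'(2.900000) = 5.800000
  x_1 = 2.900000 - 3.410000/5.800000 = 2.312069
Iteration 2:
  f(2.312069) = 0.345663
  f'(2.312069) = 4.624138
  x_2 = 2.312069 - 0.345663/4.624138 = 2.237317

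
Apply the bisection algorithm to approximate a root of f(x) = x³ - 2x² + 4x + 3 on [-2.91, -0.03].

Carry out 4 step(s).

f(x) = x³ - 2x² + 4x + 3
Initial interval: [-2.91, -0.03]

Iteration 1:
  c_1 = (-2.910000 + (-0.030000))/2 = -1.470000
  f(c_1) = f(-1.470000) = -10.378323
  f(a) × f(c) ≥ 0, new interval: [-1.470000, -0.030000]
Iteration 2:
  c_2 = (-1.470000 + (-0.030000))/2 = -0.750000
  f(c_2) = f(-0.750000) = -1.546875
  f(a) × f(c) ≥ 0, new interval: [-0.750000, -0.030000]
Iteration 3:
  c_3 = (-0.750000 + (-0.030000))/2 = -0.390000
  f(c_3) = f(-0.390000) = 1.076481
  f(a) × f(c) < 0, new interval: [-0.750000, -0.390000]
Iteration 4:
  c_4 = (-0.750000 + (-0.390000))/2 = -0.570000
  f(c_4) = f(-0.570000) = -0.114993
  f(a) × f(c) ≥ 0, new interval: [-0.570000, -0.390000]

After 4 iteration(s), the approximation is c_4 = -0.570000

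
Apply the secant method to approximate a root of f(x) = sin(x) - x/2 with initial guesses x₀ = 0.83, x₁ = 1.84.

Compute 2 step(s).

f(x) = sin(x) - x/2
x₀ = 0.83, x₁ = 1.84

Secant formula: x_{n+1} = x_n - f(x_n)(x_n - x_{n-1})/(f(x_n) - f(x_{n-1}))

Iteration 1:
  f(0.830000) = 0.322931
  f(1.840000) = 0.043983
  x_2 = 1.840000 - 0.043983×(1.840000 - 0.830000)/(0.043983 - 0.322931)
       = 1.999251
Iteration 2:
  f(1.840000) = 0.043983
  f(1.999251) = -0.090017
  x_3 = 1.999251 - (-0.090017)×(1.999251 - 1.840000)/(-0.090017 - 0.043983)
       = 1.892271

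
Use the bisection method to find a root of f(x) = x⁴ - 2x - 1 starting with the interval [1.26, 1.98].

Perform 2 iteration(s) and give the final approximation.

f(x) = x⁴ - 2x - 1
Initial interval: [1.26, 1.98]

Iteration 1:
  c_1 = (1.260000 + 1.980000)/2 = 1.620000
  f(c_1) = f(1.620000) = 2.647475
  f(a) × f(c) < 0, new interval: [1.260000, 1.620000]
Iteration 2:
  c_2 = (1.260000 + 1.620000)/2 = 1.440000
  f(c_2) = f(1.440000) = 0.419817
  f(a) × f(c) < 0, new interval: [1.260000, 1.440000]

After 2 iteration(s), the approximation is c_2 = 1.440000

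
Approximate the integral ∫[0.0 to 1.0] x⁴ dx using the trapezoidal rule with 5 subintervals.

f(x) = x⁴
a = 0.0, b = 1.0, n = 5
h = (b - a)/n = 0.200000

Trapezoidal rule: (h/2)[f(x₀) + 2f(x₁) + 2f(x₂) + ... + f(xₙ)]

x_0 = 0.0000, f(x_0) = 0.000000, coefficient = 1
x_1 = 0.2000, f(x_1) = 0.001600, coefficient = 2
x_2 = 0.4000, f(x_2) = 0.025600, coefficient = 2
x_3 = 0.6000, f(x_3) = 0.129600, coefficient = 2
x_4 = 0.8000, f(x_4) = 0.409600, coefficient = 2
x_5 = 1.0000, f(x_5) = 1.000000, coefficient = 1

I ≈ (0.200000/2) × 2.132800 = 0.213280
Exact value: 0.200000
Error: 0.013280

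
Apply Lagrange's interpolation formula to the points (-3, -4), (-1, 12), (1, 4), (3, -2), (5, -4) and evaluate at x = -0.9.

Lagrange interpolation formula:
P(x) = Σ yᵢ × Lᵢ(x)
where Lᵢ(x) = Π_{j≠i} (x - xⱼ)/(xᵢ - xⱼ)

L_0(-0.9) = (-0.9 - (-1))/(-3 - (-1)) × (-0.9 - 1)/(-3 - 1) × (-0.9 - 3)/(-3 - 3) × (-0.9 - 5)/(-3 - 5) = -0.011385
L_1(-0.9) = (-0.9 - (-3))/(-1 - (-3)) × (-0.9 - 1)/(-1 - 1) × (-0.9 - 3)/(-1 - 3) × (-0.9 - 5)/(-1 - 5) = 0.956353
L_2(-0.9) = (-0.9 - (-3))/(1 - (-3)) × (-0.9 - (-1))/(1 - (-1)) × (-0.9 - 3)/(1 - 3) × (-0.9 - 5)/(1 - 5) = 0.075502
L_3(-0.9) = (-0.9 - (-3))/(3 - (-3)) × (-0.9 - (-1))/(3 - (-1)) × (-0.9 - 1)/(3 - 1) × (-0.9 - 5)/(3 - 5) = -0.024522
L_4(-0.9) = (-0.9 - (-3))/(5 - (-3)) × (-0.9 - (-1))/(5 - (-1)) × (-0.9 - 1)/(5 - 1) × (-0.9 - 3)/(5 - 3) = 0.004052

P(-0.9) = (-4)×L_0(-0.9) + 12×L_1(-0.9) + 4×L_2(-0.9) + (-2)×L_3(-0.9) + (-4)×L_4(-0.9)
P(-0.9) = 11.856619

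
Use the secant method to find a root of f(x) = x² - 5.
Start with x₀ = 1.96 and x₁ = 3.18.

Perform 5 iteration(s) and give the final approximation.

f(x) = x² - 5
x₀ = 1.96, x₁ = 3.18

Secant formula: x_{n+1} = x_n - f(x_n)(x_n - x_{n-1})/(f(x_n) - f(x_{n-1}))

Iteration 1:
  f(1.960000) = -1.158400
  f(3.180000) = 5.112400
  x_2 = 3.180000 - 5.112400×(3.180000 - 1.960000)/(5.112400 - (-1.158400))
       = 2.185370
Iteration 2:
  f(3.180000) = 5.112400
  f(2.185370) = -0.224159
  x_3 = 2.185370 - (-0.224159)×(2.185370 - 3.180000)/(-0.224159 - 5.112400)
       = 2.227149
Iteration 3:
  f(2.185370) = -0.224159
  f(2.227149) = -0.039809
  x_4 = 2.227149 - (-0.039809)×(2.227149 - 2.185370)/(-0.039809 - (-0.224159))
       = 2.236170
Iteration 4:
  f(2.227149) = -0.039809
  f(2.236170) = 0.000458
  x_5 = 2.236170 - 0.000458×(2.236170 - 2.227149)/(0.000458 - (-0.039809))
       = 2.236068
Iteration 5:
  f(2.236170) = 0.000458
  f(2.236068) = -0.000001
  x_6 = 2.236068 - (-0.000001)×(2.236068 - 2.236170)/(-0.000001 - 0.000458)
       = 2.236068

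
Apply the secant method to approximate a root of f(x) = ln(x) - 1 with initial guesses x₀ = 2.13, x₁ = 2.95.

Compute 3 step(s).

f(x) = ln(x) - 1
x₀ = 2.13, x₁ = 2.95

Secant formula: x_{n+1} = x_n - f(x_n)(x_n - x_{n-1})/(f(x_n) - f(x_{n-1}))

Iteration 1:
  f(2.130000) = -0.243878
  f(2.950000) = 0.081805
  x_2 = 2.950000 - 0.081805×(2.950000 - 2.130000)/(0.081805 - (-0.243878))
       = 2.744032
Iteration 2:
  f(2.950000) = 0.081805
  f(2.744032) = 0.009428
  x_3 = 2.744032 - 0.009428×(2.744032 - 2.950000)/(0.009428 - 0.081805)
       = 2.717201
Iteration 3:
  f(2.744032) = 0.009428
  f(2.717201) = -0.000398
  x_4 = 2.717201 - (-0.000398)×(2.717201 - 2.744032)/(-0.000398 - 0.009428)
       = 2.718287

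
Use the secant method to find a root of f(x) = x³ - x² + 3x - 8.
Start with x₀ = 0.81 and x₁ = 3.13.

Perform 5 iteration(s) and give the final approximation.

f(x) = x³ - x² + 3x - 8
x₀ = 0.81, x₁ = 3.13

Secant formula: x_{n+1} = x_n - f(x_n)(x_n - x_{n-1})/(f(x_n) - f(x_{n-1}))

Iteration 1:
  f(0.810000) = -5.694659
  f(3.130000) = 22.257397
  x_2 = 3.130000 - 22.257397×(3.130000 - 0.810000)/(22.257397 - (-5.694659))
       = 1.282652
Iteration 2:
  f(3.130000) = 22.257397
  f(1.282652) = -3.687023
  x_3 = 1.282652 - (-3.687023)×(1.282652 - 3.130000)/(-3.687023 - 22.257397)
       = 1.545183
Iteration 3:
  f(1.282652) = -3.687023
  f(1.545183) = -2.062774
  x_4 = 1.545183 - (-2.062774)×(1.545183 - 1.282652)/(-2.062774 - (-3.687023))
       = 1.878594
Iteration 4:
  f(1.545183) = -2.062774
  f(1.878594) = 0.736443
  x_5 = 1.878594 - 0.736443×(1.878594 - 1.545183)/(0.736443 - (-2.062774))
       = 1.790877
Iteration 5:
  f(1.878594) = 0.736443
  f(1.790877) = -0.090832
  x_6 = 1.790877 - (-0.090832)×(1.790877 - 1.878594)/(-0.090832 - 0.736443)
       = 1.800508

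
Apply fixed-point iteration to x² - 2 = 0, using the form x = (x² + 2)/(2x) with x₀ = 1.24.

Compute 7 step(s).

Equation: x² - 2 = 0
Fixed-point form: x = (x² + 2)/(2x)
x₀ = 1.24

x_1 = g(1.240000) = 1.426452
x_2 = g(1.426452) = 1.414266
x_3 = g(1.414266) = 1.414214
x_4 = g(1.414214) = 1.414214
x_5 = g(1.414214) = 1.414214
x_6 = g(1.414214) = 1.414214
x_7 = g(1.414214) = 1.414214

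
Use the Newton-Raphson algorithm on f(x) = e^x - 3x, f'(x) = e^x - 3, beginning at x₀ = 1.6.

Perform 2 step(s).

f(x) = e^x - 3x
f'(x) = e^x - 3
x₀ = 1.6

Newton-Raphson formula: x_{n+1} = x_n - f(x_n)/f'(x_n)

Iteration 1:
  f(1.600000) = 0.153032
  f'(1.600000) = 1.953032
  x_1 = 1.600000 - 0.153032/1.953032 = 1.521644
Iteration 2:
  f(1.521644) = 0.014816
  f'(1.521644) = 1.579747
  x_2 = 1.521644 - 0.014816/1.579747 = 1.512265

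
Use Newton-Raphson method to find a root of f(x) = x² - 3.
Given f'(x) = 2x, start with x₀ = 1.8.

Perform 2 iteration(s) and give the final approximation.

f(x) = x² - 3
f'(x) = 2x
x₀ = 1.8

Newton-Raphson formula: x_{n+1} = x_n - f(x_n)/f'(x_n)

Iteration 1:
  f(1.800000) = 0.240000
  f'(1.800000) = 3.600000
  x_1 = 1.800000 - 0.240000/3.600000 = 1.733333
Iteration 2:
  f(1.733333) = 0.004444
  f'(1.733333) = 3.466667
  x_2 = 1.733333 - 0.004444/3.466667 = 1.732051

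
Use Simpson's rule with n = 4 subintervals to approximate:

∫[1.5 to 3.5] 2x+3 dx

f(x) = 2x+3
a = 1.5, b = 3.5, n = 4
h = (b - a)/n = 0.500000

Simpson's rule: (h/3)[f(x₀) + 4f(x₁) + 2f(x₂) + ... + f(xₙ)]

x_0 = 1.5000, f(x_0) = 6.000000, coefficient = 1
x_1 = 2.0000, f(x_1) = 7.000000, coefficient = 4
x_2 = 2.5000, f(x_2) = 8.000000, coefficient = 2
x_3 = 3.0000, f(x_3) = 9.000000, coefficient = 4
x_4 = 3.5000, f(x_4) = 10.000000, coefficient = 1

I ≈ (0.500000/3) × 96.000000 = 16.000000
Exact value: 16.000000
Error: 0.000000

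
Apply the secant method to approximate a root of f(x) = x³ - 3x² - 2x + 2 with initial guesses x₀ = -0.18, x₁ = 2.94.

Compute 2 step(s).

f(x) = x³ - 3x² - 2x + 2
x₀ = -0.18, x₁ = 2.94

Secant formula: x_{n+1} = x_n - f(x_n)(x_n - x_{n-1})/(f(x_n) - f(x_{n-1}))

Iteration 1:
  f(-0.180000) = 2.256968
  f(2.940000) = -4.398616
  x_2 = 2.940000 - (-4.398616)×(2.940000 - (-0.180000))/(-4.398616 - 2.256968)
       = 0.878020
Iteration 2:
  f(2.940000) = -4.398616
  f(0.878020) = -1.391914
  x_3 = 0.878020 - (-1.391914)×(0.878020 - 2.940000)/(-1.391914 - (-4.398616))
       = -0.076548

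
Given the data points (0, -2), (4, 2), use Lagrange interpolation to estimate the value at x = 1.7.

Lagrange interpolation formula:
P(x) = Σ yᵢ × Lᵢ(x)
where Lᵢ(x) = Π_{j≠i} (x - xⱼ)/(xᵢ - xⱼ)

L_0(1.7) = (1.7 - 4)/(0 - 4) = 0.575000
L_1(1.7) = (1.7 - 0)/(4 - 0) = 0.425000

P(1.7) = (-2)×L_0(1.7) + 2×L_1(1.7)
P(1.7) = -0.300000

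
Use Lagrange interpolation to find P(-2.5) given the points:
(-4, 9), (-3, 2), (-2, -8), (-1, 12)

Lagrange interpolation formula:
P(x) = Σ yᵢ × Lᵢ(x)
where Lᵢ(x) = Π_{j≠i} (x - xⱼ)/(xᵢ - xⱼ)

L_0(-2.5) = (-2.5 - (-3))/(-4 - (-3)) × (-2.5 - (-2))/(-4 - (-2)) × (-2.5 - (-1))/(-4 - (-1)) = -0.062500
L_1(-2.5) = (-2.5 - (-4))/(-3 - (-4)) × (-2.5 - (-2))/(-3 - (-2)) × (-2.5 - (-1))/(-3 - (-1)) = 0.562500
L_2(-2.5) = (-2.5 - (-4))/(-2 - (-4)) × (-2.5 - (-3))/(-2 - (-3)) × (-2.5 - (-1))/(-2 - (-1)) = 0.562500
L_3(-2.5) = (-2.5 - (-4))/(-1 - (-4)) × (-2.5 - (-3))/(-1 - (-3)) × (-2.5 - (-2))/(-1 - (-2)) = -0.062500

P(-2.5) = 9×L_0(-2.5) + 2×L_1(-2.5) + (-8)×L_2(-2.5) + 12×L_3(-2.5)
P(-2.5) = -4.687500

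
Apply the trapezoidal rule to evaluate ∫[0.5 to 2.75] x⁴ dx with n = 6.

f(x) = x⁴
a = 0.5, b = 2.75, n = 6
h = (b - a)/n = 0.375000

Trapezoidal rule: (h/2)[f(x₀) + 2f(x₁) + 2f(x₂) + ... + f(xₙ)]

x_0 = 0.5000, f(x_0) = 0.062500, coefficient = 1
x_1 = 0.8750, f(x_1) = 0.586182, coefficient = 2
x_2 = 1.2500, f(x_2) = 2.441406, coefficient = 2
x_3 = 1.6250, f(x_3) = 6.972900, coefficient = 2
x_4 = 2.0000, f(x_4) = 16.000000, coefficient = 2
x_5 = 2.3750, f(x_5) = 31.816650, coefficient = 2
x_6 = 2.7500, f(x_6) = 57.191406, coefficient = 1

I ≈ (0.375000/2) × 172.888184 = 32.416534
Exact value: 31.449023
Error: 0.967511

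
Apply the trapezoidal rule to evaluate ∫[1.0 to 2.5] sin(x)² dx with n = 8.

f(x) = sin(x)²
a = 1.0, b = 2.5, n = 8
h = (b - a)/n = 0.187500

Trapezoidal rule: (h/2)[f(x₀) + 2f(x₁) + 2f(x₂) + ... + f(xₙ)]

x_0 = 1.0000, f(x_0) = 0.708073, coefficient = 1
x_1 = 1.1875, f(x_1) = 0.860139, coefficient = 2
x_2 = 1.3750, f(x_2) = 0.962151, coefficient = 2
x_3 = 1.5625, f(x_3) = 0.999931, coefficient = 2
x_4 = 1.7500, f(x_4) = 0.968228, coefficient = 2
x_5 = 1.9375, f(x_5) = 0.871449, coefficient = 2
x_6 = 2.1250, f(x_6) = 0.723044, coefficient = 2
x_7 = 2.3125, f(x_7) = 0.543639, coefficient = 2
x_8 = 2.5000, f(x_8) = 0.358169, coefficient = 1

I ≈ (0.187500/2) × 12.923405 = 1.211569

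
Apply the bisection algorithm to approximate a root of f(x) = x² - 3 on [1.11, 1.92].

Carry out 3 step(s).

f(x) = x² - 3
Initial interval: [1.11, 1.92]

Iteration 1:
  c_1 = (1.110000 + 1.920000)/2 = 1.515000
  f(c_1) = f(1.515000) = -0.704775
  f(a) × f(c) ≥ 0, new interval: [1.515000, 1.920000]
Iteration 2:
  c_2 = (1.515000 + 1.920000)/2 = 1.717500
  f(c_2) = f(1.717500) = -0.050194
  f(a) × f(c) ≥ 0, new interval: [1.717500, 1.920000]
Iteration 3:
  c_3 = (1.717500 + 1.920000)/2 = 1.818750
  f(c_3) = f(1.818750) = 0.307852
  f(a) × f(c) < 0, new interval: [1.717500, 1.818750]

After 3 iteration(s), the approximation is c_3 = 1.818750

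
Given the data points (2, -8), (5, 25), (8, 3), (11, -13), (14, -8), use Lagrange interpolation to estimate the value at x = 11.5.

Lagrange interpolation formula:
P(x) = Σ yᵢ × Lᵢ(x)
where Lᵢ(x) = Π_{j≠i} (x - xⱼ)/(xᵢ - xⱼ)

L_0(11.5) = (11.5 - 5)/(2 - 5) × (11.5 - 8)/(2 - 8) × (11.5 - 11)/(2 - 11) × (11.5 - 14)/(2 - 14) = -0.014628
L_1(11.5) = (11.5 - 2)/(5 - 2) × (11.5 - 8)/(5 - 8) × (11.5 - 11)/(5 - 11) × (11.5 - 14)/(5 - 14) = 0.085520
L_2(11.5) = (11.5 - 2)/(8 - 2) × (11.5 - 5)/(8 - 5) × (11.5 - 11)/(8 - 11) × (11.5 - 14)/(8 - 14) = -0.238233
L_3(11.5) = (11.5 - 2)/(11 - 2) × (11.5 - 5)/(11 - 5) × (11.5 - 8)/(11 - 8) × (11.5 - 14)/(11 - 14) = 1.111754
L_4(11.5) = (11.5 - 2)/(14 - 2) × (11.5 - 5)/(14 - 5) × (11.5 - 8)/(14 - 8) × (11.5 - 11)/(14 - 11) = 0.055588

P(11.5) = (-8)×L_0(11.5) + 25×L_1(11.5) + 3×L_2(11.5) + (-13)×L_3(11.5) + (-8)×L_4(11.5)
P(11.5) = -13.357189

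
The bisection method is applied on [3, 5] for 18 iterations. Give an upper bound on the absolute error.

Bisection error bound: |error| ≤ (b-a)/2^n
|error| ≤ (5 - 3)/2^18 = 2/2^18
|error| ≤ 0.0000076294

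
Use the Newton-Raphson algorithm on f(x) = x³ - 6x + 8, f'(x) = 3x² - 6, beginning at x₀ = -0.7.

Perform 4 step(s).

f(x) = x³ - 6x + 8
f'(x) = 3x² - 6
x₀ = -0.7

Newton-Raphson formula: x_{n+1} = x_n - f(x_n)/f'(x_n)

Iteration 1:
  f(-0.700000) = 11.857000
  f'(-0.700000) = -4.530000
  x_1 = -0.700000 - 11.857000/(-4.530000) = 1.917439
Iteration 2:
  f(1.917439) = 3.544971
  f'(1.917439) = 5.029720
  x_2 = 1.917439 - 3.544971/5.029720 = 1.212635
Iteration 3:
  f(1.212635) = 2.507351
  f'(1.212635) = -1.588552
  x_3 = 1.212635 - 2.507351/(-1.588552) = 2.791022
Iteration 4:
  f(2.791022) = 12.995380
  f'(2.791022) = 17.369410
  x_4 = 2.791022 - 12.995380/17.369410 = 2.042846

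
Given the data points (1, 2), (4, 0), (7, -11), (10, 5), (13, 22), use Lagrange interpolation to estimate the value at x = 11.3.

Lagrange interpolation formula:
P(x) = Σ yᵢ × Lᵢ(x)
where Lᵢ(x) = Π_{j≠i} (x - xⱼ)/(xᵢ - xⱼ)

L_0(11.3) = (11.3 - 4)/(1 - 4) × (11.3 - 7)/(1 - 7) × (11.3 - 10)/(1 - 10) × (11.3 - 13)/(1 - 13) = -0.035685
L_1(11.3) = (11.3 - 1)/(4 - 1) × (11.3 - 7)/(4 - 7) × (11.3 - 10)/(4 - 10) × (11.3 - 13)/(4 - 13) = 0.201401
L_2(11.3) = (11.3 - 1)/(7 - 1) × (11.3 - 4)/(7 - 4) × (11.3 - 10)/(7 - 10) × (11.3 - 13)/(7 - 13) = -0.512870
L_3(11.3) = (11.3 - 1)/(10 - 1) × (11.3 - 4)/(10 - 4) × (11.3 - 7)/(10 - 7) × (11.3 - 13)/(10 - 13) = 1.130944
L_4(11.3) = (11.3 - 1)/(13 - 1) × (11.3 - 4)/(13 - 4) × (11.3 - 7)/(13 - 7) × (11.3 - 10)/(13 - 10) = 0.216210

P(11.3) = 2×L_0(11.3) + 0×L_1(11.3) + (-11)×L_2(11.3) + 5×L_3(11.3) + 22×L_4(11.3)
P(11.3) = 15.981540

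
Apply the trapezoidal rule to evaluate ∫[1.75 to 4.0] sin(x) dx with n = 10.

f(x) = sin(x)
a = 1.75, b = 4.0, n = 10
h = (b - a)/n = 0.225000

Trapezoidal rule: (h/2)[f(x₀) + 2f(x₁) + 2f(x₂) + ... + f(xₙ)]

x_0 = 1.7500, f(x_0) = 0.983986, coefficient = 1
x_1 = 1.9750, f(x_1) = 0.919416, coefficient = 2
x_2 = 2.2000, f(x_2) = 0.808496, coefficient = 2
x_3 = 2.4250, f(x_3) = 0.656819, coefficient = 2
x_4 = 2.6500, f(x_4) = 0.472031, coefficient = 2
x_5 = 2.8750, f(x_5) = 0.263446, coefficient = 2
x_6 = 3.1000, f(x_6) = 0.041581, coefficient = 2
x_7 = 3.3250, f(x_7) = -0.182381, coefficient = 2
x_8 = 3.5500, f(x_8) = -0.397148, coefficient = 2
x_9 = 3.7750, f(x_9) = -0.591895, coefficient = 2
x_10 = 4.0000, f(x_10) = -0.756802, coefficient = 1

I ≈ (0.225000/2) × 4.207914 = 0.473390
Exact value: 0.475398
Error: 0.002007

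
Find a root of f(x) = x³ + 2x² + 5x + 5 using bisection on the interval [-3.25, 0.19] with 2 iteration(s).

f(x) = x³ + 2x² + 5x + 5
Initial interval: [-3.25, 0.19]

Iteration 1:
  c_1 = (-3.250000 + 0.190000)/2 = -1.530000
  f(c_1) = f(-1.530000) = -1.549777
  f(a) × f(c) ≥ 0, new interval: [-1.530000, 0.190000]
Iteration 2:
  c_2 = (-1.530000 + 0.190000)/2 = -0.670000
  f(c_2) = f(-0.670000) = 2.247037
  f(a) × f(c) < 0, new interval: [-1.530000, -0.670000]

After 2 iteration(s), the approximation is c_2 = -0.670000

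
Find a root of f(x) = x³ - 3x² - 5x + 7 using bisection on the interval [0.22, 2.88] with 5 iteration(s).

f(x) = x³ - 3x² - 5x + 7
Initial interval: [0.22, 2.88]

Iteration 1:
  c_1 = (0.220000 + 2.880000)/2 = 1.550000
  f(c_1) = f(1.550000) = -4.233625
  f(a) × f(c) < 0, new interval: [0.220000, 1.550000]
Iteration 2:
  c_2 = (0.220000 + 1.550000)/2 = 0.885000
  f(c_2) = f(0.885000) = 0.918479
  f(a) × f(c) ≥ 0, new interval: [0.885000, 1.550000]
Iteration 3:
  c_3 = (0.885000 + 1.550000)/2 = 1.217500
  f(c_3) = f(1.217500) = -1.729711
  f(a) × f(c) < 0, new interval: [0.885000, 1.217500]
Iteration 4:
  c_4 = (0.885000 + 1.217500)/2 = 1.051250
  f(c_4) = f(1.051250) = -0.409865
  f(a) × f(c) < 0, new interval: [0.885000, 1.051250]
Iteration 5:
  c_5 = (0.885000 + 1.051250)/2 = 0.968125
  f(c_5) = f(0.968125) = 0.254968
  f(a) × f(c) ≥ 0, new interval: [0.968125, 1.051250]

After 5 iteration(s), the approximation is c_5 = 0.968125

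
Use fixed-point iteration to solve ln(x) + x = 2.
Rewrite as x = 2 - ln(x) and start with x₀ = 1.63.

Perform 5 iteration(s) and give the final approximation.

Equation: ln(x) + x = 2
Fixed-point form: x = 2 - ln(x)
x₀ = 1.63

x_1 = g(1.630000) = 1.511420
x_2 = g(1.511420) = 1.586950
x_3 = g(1.586950) = 1.538186
x_4 = g(1.538186) = 1.569396
x_5 = g(1.569396) = 1.549309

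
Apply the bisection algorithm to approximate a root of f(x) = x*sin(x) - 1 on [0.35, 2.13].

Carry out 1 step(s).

f(x) = x*sin(x) - 1
Initial interval: [0.35, 2.13]

Iteration 1:
  c_1 = (0.350000 + 2.130000)/2 = 1.240000
  f(c_1) = f(1.240000) = 0.172772
  f(a) × f(c) < 0, new interval: [0.350000, 1.240000]

After 1 iteration(s), the approximation is c_1 = 1.240000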